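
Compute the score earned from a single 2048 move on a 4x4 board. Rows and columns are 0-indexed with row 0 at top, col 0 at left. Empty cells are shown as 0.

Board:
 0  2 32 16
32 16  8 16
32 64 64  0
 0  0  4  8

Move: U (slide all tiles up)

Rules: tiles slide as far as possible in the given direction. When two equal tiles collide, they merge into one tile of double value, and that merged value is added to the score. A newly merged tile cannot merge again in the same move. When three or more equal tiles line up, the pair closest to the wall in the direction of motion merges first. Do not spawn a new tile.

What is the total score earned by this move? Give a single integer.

Slide up:
col 0: [0, 32, 32, 0] -> [64, 0, 0, 0]  score +64 (running 64)
col 1: [2, 16, 64, 0] -> [2, 16, 64, 0]  score +0 (running 64)
col 2: [32, 8, 64, 4] -> [32, 8, 64, 4]  score +0 (running 64)
col 3: [16, 16, 0, 8] -> [32, 8, 0, 0]  score +32 (running 96)
Board after move:
64  2 32 32
 0 16  8  8
 0 64 64  0
 0  0  4  0

Answer: 96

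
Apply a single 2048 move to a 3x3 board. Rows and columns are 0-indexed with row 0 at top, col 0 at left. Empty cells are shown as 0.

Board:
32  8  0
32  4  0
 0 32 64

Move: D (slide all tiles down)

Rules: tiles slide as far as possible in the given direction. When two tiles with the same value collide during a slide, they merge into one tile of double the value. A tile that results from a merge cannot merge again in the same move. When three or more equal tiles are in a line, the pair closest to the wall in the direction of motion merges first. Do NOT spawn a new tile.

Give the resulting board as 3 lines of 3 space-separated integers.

Answer:  0  8  0
 0  4  0
64 32 64

Derivation:
Slide down:
col 0: [32, 32, 0] -> [0, 0, 64]
col 1: [8, 4, 32] -> [8, 4, 32]
col 2: [0, 0, 64] -> [0, 0, 64]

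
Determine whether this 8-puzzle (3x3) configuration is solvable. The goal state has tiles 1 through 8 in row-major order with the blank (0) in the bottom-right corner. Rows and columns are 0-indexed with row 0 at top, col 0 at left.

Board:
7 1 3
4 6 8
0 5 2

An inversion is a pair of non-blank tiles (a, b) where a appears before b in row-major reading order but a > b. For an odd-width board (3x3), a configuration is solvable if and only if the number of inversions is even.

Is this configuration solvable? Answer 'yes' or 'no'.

Inversions (pairs i<j in row-major order where tile[i] > tile[j] > 0): 13
13 is odd, so the puzzle is not solvable.

Answer: no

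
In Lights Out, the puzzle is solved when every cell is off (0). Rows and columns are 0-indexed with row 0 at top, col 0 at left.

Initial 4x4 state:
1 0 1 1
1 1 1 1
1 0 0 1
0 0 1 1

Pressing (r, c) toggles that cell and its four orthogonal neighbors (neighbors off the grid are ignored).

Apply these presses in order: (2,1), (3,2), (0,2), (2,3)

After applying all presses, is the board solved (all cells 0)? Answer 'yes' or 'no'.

Answer: no

Derivation:
After press 1 at (2,1):
1 0 1 1
1 0 1 1
0 1 1 1
0 1 1 1

After press 2 at (3,2):
1 0 1 1
1 0 1 1
0 1 0 1
0 0 0 0

After press 3 at (0,2):
1 1 0 0
1 0 0 1
0 1 0 1
0 0 0 0

After press 4 at (2,3):
1 1 0 0
1 0 0 0
0 1 1 0
0 0 0 1

Lights still on: 6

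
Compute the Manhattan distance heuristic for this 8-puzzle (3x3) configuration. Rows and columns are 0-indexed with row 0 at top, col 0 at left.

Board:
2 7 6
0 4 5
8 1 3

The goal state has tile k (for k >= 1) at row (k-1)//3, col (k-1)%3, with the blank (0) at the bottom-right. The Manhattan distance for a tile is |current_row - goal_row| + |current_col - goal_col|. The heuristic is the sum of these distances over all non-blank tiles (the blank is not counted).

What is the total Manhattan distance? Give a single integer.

Tile 2: (0,0)->(0,1) = 1
Tile 7: (0,1)->(2,0) = 3
Tile 6: (0,2)->(1,2) = 1
Tile 4: (1,1)->(1,0) = 1
Tile 5: (1,2)->(1,1) = 1
Tile 8: (2,0)->(2,1) = 1
Tile 1: (2,1)->(0,0) = 3
Tile 3: (2,2)->(0,2) = 2
Sum: 1 + 3 + 1 + 1 + 1 + 1 + 3 + 2 = 13

Answer: 13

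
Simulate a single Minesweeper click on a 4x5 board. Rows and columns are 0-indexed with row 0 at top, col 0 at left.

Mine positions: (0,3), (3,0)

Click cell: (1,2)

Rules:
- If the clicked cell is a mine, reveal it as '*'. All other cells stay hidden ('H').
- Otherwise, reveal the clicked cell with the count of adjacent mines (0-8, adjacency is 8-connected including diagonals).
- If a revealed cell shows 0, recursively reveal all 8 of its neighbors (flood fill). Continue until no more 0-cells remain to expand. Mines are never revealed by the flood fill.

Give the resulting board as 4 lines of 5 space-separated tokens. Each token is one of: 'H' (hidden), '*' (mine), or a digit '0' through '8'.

H H H H H
H H 1 H H
H H H H H
H H H H H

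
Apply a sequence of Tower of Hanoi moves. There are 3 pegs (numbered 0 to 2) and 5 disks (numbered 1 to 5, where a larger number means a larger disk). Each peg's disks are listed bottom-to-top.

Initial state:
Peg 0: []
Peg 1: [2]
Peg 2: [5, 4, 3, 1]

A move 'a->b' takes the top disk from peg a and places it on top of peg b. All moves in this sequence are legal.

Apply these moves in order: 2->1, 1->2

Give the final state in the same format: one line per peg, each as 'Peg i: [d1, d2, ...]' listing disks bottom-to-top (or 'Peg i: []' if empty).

Answer: Peg 0: []
Peg 1: [2]
Peg 2: [5, 4, 3, 1]

Derivation:
After move 1 (2->1):
Peg 0: []
Peg 1: [2, 1]
Peg 2: [5, 4, 3]

After move 2 (1->2):
Peg 0: []
Peg 1: [2]
Peg 2: [5, 4, 3, 1]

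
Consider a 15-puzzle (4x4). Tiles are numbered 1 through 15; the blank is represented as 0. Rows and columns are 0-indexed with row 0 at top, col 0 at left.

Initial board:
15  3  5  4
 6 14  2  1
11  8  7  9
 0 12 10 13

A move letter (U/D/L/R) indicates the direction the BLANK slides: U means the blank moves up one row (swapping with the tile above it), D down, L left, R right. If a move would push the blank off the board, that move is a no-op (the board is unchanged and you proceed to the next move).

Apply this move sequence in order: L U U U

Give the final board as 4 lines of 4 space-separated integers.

After move 1 (L):
15  3  5  4
 6 14  2  1
11  8  7  9
 0 12 10 13

After move 2 (U):
15  3  5  4
 6 14  2  1
 0  8  7  9
11 12 10 13

After move 3 (U):
15  3  5  4
 0 14  2  1
 6  8  7  9
11 12 10 13

After move 4 (U):
 0  3  5  4
15 14  2  1
 6  8  7  9
11 12 10 13

Answer:  0  3  5  4
15 14  2  1
 6  8  7  9
11 12 10 13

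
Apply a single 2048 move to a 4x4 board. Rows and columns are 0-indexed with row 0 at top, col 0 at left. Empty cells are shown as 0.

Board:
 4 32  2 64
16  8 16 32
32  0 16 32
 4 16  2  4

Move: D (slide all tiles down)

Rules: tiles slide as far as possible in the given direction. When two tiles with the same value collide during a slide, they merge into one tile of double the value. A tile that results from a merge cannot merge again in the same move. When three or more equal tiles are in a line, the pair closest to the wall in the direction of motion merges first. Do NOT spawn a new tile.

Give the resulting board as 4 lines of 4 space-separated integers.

Slide down:
col 0: [4, 16, 32, 4] -> [4, 16, 32, 4]
col 1: [32, 8, 0, 16] -> [0, 32, 8, 16]
col 2: [2, 16, 16, 2] -> [0, 2, 32, 2]
col 3: [64, 32, 32, 4] -> [0, 64, 64, 4]

Answer:  4  0  0  0
16 32  2 64
32  8 32 64
 4 16  2  4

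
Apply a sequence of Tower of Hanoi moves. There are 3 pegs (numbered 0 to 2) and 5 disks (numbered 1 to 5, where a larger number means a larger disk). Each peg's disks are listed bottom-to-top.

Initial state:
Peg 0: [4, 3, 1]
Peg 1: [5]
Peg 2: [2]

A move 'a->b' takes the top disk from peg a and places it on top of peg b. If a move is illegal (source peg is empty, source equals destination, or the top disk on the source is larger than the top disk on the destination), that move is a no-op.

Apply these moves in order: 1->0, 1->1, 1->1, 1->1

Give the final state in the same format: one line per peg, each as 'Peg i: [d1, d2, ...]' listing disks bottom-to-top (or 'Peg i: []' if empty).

Answer: Peg 0: [4, 3, 1]
Peg 1: [5]
Peg 2: [2]

Derivation:
After move 1 (1->0):
Peg 0: [4, 3, 1]
Peg 1: [5]
Peg 2: [2]

After move 2 (1->1):
Peg 0: [4, 3, 1]
Peg 1: [5]
Peg 2: [2]

After move 3 (1->1):
Peg 0: [4, 3, 1]
Peg 1: [5]
Peg 2: [2]

After move 4 (1->1):
Peg 0: [4, 3, 1]
Peg 1: [5]
Peg 2: [2]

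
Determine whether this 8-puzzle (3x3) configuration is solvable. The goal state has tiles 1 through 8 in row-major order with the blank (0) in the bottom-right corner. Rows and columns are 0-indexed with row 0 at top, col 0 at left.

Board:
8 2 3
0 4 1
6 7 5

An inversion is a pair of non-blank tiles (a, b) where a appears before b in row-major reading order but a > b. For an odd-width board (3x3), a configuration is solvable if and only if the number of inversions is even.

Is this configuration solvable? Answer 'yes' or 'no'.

Inversions (pairs i<j in row-major order where tile[i] > tile[j] > 0): 12
12 is even, so the puzzle is solvable.

Answer: yes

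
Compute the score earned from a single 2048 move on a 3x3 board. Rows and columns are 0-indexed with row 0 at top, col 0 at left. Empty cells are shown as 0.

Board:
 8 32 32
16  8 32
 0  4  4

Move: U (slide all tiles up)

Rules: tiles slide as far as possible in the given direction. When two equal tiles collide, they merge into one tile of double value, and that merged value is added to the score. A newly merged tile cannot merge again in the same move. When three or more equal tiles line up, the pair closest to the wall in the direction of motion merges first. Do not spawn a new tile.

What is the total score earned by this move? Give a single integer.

Slide up:
col 0: [8, 16, 0] -> [8, 16, 0]  score +0 (running 0)
col 1: [32, 8, 4] -> [32, 8, 4]  score +0 (running 0)
col 2: [32, 32, 4] -> [64, 4, 0]  score +64 (running 64)
Board after move:
 8 32 64
16  8  4
 0  4  0

Answer: 64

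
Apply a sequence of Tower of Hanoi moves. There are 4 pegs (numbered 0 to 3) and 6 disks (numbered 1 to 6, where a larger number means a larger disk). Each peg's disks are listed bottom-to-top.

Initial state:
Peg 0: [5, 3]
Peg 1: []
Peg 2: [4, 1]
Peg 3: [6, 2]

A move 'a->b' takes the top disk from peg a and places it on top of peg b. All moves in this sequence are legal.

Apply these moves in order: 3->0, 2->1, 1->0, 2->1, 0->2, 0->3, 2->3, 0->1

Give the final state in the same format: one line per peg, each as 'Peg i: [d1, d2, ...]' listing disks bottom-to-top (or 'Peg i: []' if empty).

After move 1 (3->0):
Peg 0: [5, 3, 2]
Peg 1: []
Peg 2: [4, 1]
Peg 3: [6]

After move 2 (2->1):
Peg 0: [5, 3, 2]
Peg 1: [1]
Peg 2: [4]
Peg 3: [6]

After move 3 (1->0):
Peg 0: [5, 3, 2, 1]
Peg 1: []
Peg 2: [4]
Peg 3: [6]

After move 4 (2->1):
Peg 0: [5, 3, 2, 1]
Peg 1: [4]
Peg 2: []
Peg 3: [6]

After move 5 (0->2):
Peg 0: [5, 3, 2]
Peg 1: [4]
Peg 2: [1]
Peg 3: [6]

After move 6 (0->3):
Peg 0: [5, 3]
Peg 1: [4]
Peg 2: [1]
Peg 3: [6, 2]

After move 7 (2->3):
Peg 0: [5, 3]
Peg 1: [4]
Peg 2: []
Peg 3: [6, 2, 1]

After move 8 (0->1):
Peg 0: [5]
Peg 1: [4, 3]
Peg 2: []
Peg 3: [6, 2, 1]

Answer: Peg 0: [5]
Peg 1: [4, 3]
Peg 2: []
Peg 3: [6, 2, 1]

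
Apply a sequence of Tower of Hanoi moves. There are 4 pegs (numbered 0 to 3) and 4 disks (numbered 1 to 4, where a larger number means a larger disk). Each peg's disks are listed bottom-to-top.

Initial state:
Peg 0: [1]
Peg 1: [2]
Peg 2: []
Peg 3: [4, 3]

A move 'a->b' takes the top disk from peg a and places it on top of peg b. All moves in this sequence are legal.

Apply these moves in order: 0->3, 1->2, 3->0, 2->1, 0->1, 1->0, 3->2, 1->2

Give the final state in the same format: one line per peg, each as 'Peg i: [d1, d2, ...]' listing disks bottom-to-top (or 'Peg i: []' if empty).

After move 1 (0->3):
Peg 0: []
Peg 1: [2]
Peg 2: []
Peg 3: [4, 3, 1]

After move 2 (1->2):
Peg 0: []
Peg 1: []
Peg 2: [2]
Peg 3: [4, 3, 1]

After move 3 (3->0):
Peg 0: [1]
Peg 1: []
Peg 2: [2]
Peg 3: [4, 3]

After move 4 (2->1):
Peg 0: [1]
Peg 1: [2]
Peg 2: []
Peg 3: [4, 3]

After move 5 (0->1):
Peg 0: []
Peg 1: [2, 1]
Peg 2: []
Peg 3: [4, 3]

After move 6 (1->0):
Peg 0: [1]
Peg 1: [2]
Peg 2: []
Peg 3: [4, 3]

After move 7 (3->2):
Peg 0: [1]
Peg 1: [2]
Peg 2: [3]
Peg 3: [4]

After move 8 (1->2):
Peg 0: [1]
Peg 1: []
Peg 2: [3, 2]
Peg 3: [4]

Answer: Peg 0: [1]
Peg 1: []
Peg 2: [3, 2]
Peg 3: [4]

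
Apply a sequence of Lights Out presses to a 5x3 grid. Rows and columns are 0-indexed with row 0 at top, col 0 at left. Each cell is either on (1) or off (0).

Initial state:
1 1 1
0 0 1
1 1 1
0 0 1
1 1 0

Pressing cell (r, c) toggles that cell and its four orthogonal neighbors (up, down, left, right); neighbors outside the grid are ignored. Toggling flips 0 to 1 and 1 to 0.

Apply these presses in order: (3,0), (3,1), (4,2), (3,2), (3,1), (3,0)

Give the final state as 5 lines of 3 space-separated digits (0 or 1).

Answer: 1 1 1
0 0 1
1 1 0
0 1 1
1 0 0

Derivation:
After press 1 at (3,0):
1 1 1
0 0 1
0 1 1
1 1 1
0 1 0

After press 2 at (3,1):
1 1 1
0 0 1
0 0 1
0 0 0
0 0 0

After press 3 at (4,2):
1 1 1
0 0 1
0 0 1
0 0 1
0 1 1

After press 4 at (3,2):
1 1 1
0 0 1
0 0 0
0 1 0
0 1 0

After press 5 at (3,1):
1 1 1
0 0 1
0 1 0
1 0 1
0 0 0

After press 6 at (3,0):
1 1 1
0 0 1
1 1 0
0 1 1
1 0 0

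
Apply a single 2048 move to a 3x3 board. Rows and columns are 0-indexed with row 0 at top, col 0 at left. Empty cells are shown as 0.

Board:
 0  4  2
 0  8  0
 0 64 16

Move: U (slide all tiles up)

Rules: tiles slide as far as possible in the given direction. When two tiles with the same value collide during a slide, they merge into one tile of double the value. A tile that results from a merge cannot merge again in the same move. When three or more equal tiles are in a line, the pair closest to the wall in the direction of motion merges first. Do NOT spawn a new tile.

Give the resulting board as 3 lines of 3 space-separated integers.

Answer:  0  4  2
 0  8 16
 0 64  0

Derivation:
Slide up:
col 0: [0, 0, 0] -> [0, 0, 0]
col 1: [4, 8, 64] -> [4, 8, 64]
col 2: [2, 0, 16] -> [2, 16, 0]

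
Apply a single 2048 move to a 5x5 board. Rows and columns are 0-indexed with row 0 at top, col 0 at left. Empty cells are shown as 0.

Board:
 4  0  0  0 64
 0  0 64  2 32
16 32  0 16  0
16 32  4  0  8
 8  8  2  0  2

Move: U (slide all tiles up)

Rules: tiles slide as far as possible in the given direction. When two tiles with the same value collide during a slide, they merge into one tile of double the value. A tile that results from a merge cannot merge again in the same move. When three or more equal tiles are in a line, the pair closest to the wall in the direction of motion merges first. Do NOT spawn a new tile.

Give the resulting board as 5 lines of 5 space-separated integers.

Answer:  4 64 64  2 64
32  8  4 16 32
 8  0  2  0  8
 0  0  0  0  2
 0  0  0  0  0

Derivation:
Slide up:
col 0: [4, 0, 16, 16, 8] -> [4, 32, 8, 0, 0]
col 1: [0, 0, 32, 32, 8] -> [64, 8, 0, 0, 0]
col 2: [0, 64, 0, 4, 2] -> [64, 4, 2, 0, 0]
col 3: [0, 2, 16, 0, 0] -> [2, 16, 0, 0, 0]
col 4: [64, 32, 0, 8, 2] -> [64, 32, 8, 2, 0]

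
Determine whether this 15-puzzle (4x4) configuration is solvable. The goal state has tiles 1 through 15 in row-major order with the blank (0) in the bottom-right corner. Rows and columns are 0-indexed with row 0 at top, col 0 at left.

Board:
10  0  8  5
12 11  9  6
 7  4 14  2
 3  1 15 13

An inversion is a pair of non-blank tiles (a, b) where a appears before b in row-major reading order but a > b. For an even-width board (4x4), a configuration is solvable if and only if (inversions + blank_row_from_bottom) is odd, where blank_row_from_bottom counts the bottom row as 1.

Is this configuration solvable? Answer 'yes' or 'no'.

Inversions: 59
Blank is in row 0 (0-indexed from top), which is row 4 counting from the bottom (bottom = 1).
59 + 4 = 63, which is odd, so the puzzle is solvable.

Answer: yes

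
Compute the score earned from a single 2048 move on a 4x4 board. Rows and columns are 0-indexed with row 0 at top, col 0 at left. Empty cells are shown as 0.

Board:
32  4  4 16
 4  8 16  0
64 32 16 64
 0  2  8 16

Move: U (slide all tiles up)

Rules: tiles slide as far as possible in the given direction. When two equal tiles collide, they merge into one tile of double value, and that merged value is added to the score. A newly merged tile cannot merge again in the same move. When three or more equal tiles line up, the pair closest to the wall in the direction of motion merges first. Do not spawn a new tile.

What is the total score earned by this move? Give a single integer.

Slide up:
col 0: [32, 4, 64, 0] -> [32, 4, 64, 0]  score +0 (running 0)
col 1: [4, 8, 32, 2] -> [4, 8, 32, 2]  score +0 (running 0)
col 2: [4, 16, 16, 8] -> [4, 32, 8, 0]  score +32 (running 32)
col 3: [16, 0, 64, 16] -> [16, 64, 16, 0]  score +0 (running 32)
Board after move:
32  4  4 16
 4  8 32 64
64 32  8 16
 0  2  0  0

Answer: 32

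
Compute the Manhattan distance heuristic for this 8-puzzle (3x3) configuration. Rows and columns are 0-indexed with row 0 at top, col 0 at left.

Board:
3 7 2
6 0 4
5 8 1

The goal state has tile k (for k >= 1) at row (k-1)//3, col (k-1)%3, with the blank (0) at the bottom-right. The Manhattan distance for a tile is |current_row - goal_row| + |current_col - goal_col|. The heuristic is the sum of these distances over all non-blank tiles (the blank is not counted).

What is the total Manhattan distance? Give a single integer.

Answer: 16

Derivation:
Tile 3: (0,0)->(0,2) = 2
Tile 7: (0,1)->(2,0) = 3
Tile 2: (0,2)->(0,1) = 1
Tile 6: (1,0)->(1,2) = 2
Tile 4: (1,2)->(1,0) = 2
Tile 5: (2,0)->(1,1) = 2
Tile 8: (2,1)->(2,1) = 0
Tile 1: (2,2)->(0,0) = 4
Sum: 2 + 3 + 1 + 2 + 2 + 2 + 0 + 4 = 16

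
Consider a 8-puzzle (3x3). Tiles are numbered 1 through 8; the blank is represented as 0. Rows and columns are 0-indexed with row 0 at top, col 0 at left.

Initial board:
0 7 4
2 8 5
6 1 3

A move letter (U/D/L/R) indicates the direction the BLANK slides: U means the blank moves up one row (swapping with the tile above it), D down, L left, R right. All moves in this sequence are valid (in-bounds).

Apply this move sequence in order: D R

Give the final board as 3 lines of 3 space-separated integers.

After move 1 (D):
2 7 4
0 8 5
6 1 3

After move 2 (R):
2 7 4
8 0 5
6 1 3

Answer: 2 7 4
8 0 5
6 1 3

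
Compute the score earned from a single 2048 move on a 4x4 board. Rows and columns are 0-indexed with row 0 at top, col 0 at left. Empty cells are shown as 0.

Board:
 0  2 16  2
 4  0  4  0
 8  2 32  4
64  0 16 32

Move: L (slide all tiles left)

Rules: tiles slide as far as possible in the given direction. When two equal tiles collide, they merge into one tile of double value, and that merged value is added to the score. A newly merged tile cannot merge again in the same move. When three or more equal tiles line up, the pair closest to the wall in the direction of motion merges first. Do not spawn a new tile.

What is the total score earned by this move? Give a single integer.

Answer: 8

Derivation:
Slide left:
row 0: [0, 2, 16, 2] -> [2, 16, 2, 0]  score +0 (running 0)
row 1: [4, 0, 4, 0] -> [8, 0, 0, 0]  score +8 (running 8)
row 2: [8, 2, 32, 4] -> [8, 2, 32, 4]  score +0 (running 8)
row 3: [64, 0, 16, 32] -> [64, 16, 32, 0]  score +0 (running 8)
Board after move:
 2 16  2  0
 8  0  0  0
 8  2 32  4
64 16 32  0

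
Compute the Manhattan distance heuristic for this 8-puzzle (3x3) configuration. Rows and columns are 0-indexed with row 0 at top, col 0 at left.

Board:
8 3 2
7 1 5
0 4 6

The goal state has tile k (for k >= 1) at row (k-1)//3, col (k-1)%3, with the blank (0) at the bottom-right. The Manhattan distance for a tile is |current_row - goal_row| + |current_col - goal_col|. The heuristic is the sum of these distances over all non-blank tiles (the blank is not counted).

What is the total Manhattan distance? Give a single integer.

Answer: 12

Derivation:
Tile 8: (0,0)->(2,1) = 3
Tile 3: (0,1)->(0,2) = 1
Tile 2: (0,2)->(0,1) = 1
Tile 7: (1,0)->(2,0) = 1
Tile 1: (1,1)->(0,0) = 2
Tile 5: (1,2)->(1,1) = 1
Tile 4: (2,1)->(1,0) = 2
Tile 6: (2,2)->(1,2) = 1
Sum: 3 + 1 + 1 + 1 + 2 + 1 + 2 + 1 = 12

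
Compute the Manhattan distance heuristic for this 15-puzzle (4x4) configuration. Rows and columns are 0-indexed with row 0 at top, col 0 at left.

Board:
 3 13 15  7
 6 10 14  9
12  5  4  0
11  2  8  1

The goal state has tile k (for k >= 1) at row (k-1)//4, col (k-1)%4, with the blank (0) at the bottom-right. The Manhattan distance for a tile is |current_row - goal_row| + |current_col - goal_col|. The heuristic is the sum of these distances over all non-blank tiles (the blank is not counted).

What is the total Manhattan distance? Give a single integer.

Tile 3: at (0,0), goal (0,2), distance |0-0|+|0-2| = 2
Tile 13: at (0,1), goal (3,0), distance |0-3|+|1-0| = 4
Tile 15: at (0,2), goal (3,2), distance |0-3|+|2-2| = 3
Tile 7: at (0,3), goal (1,2), distance |0-1|+|3-2| = 2
Tile 6: at (1,0), goal (1,1), distance |1-1|+|0-1| = 1
Tile 10: at (1,1), goal (2,1), distance |1-2|+|1-1| = 1
Tile 14: at (1,2), goal (3,1), distance |1-3|+|2-1| = 3
Tile 9: at (1,3), goal (2,0), distance |1-2|+|3-0| = 4
Tile 12: at (2,0), goal (2,3), distance |2-2|+|0-3| = 3
Tile 5: at (2,1), goal (1,0), distance |2-1|+|1-0| = 2
Tile 4: at (2,2), goal (0,3), distance |2-0|+|2-3| = 3
Tile 11: at (3,0), goal (2,2), distance |3-2|+|0-2| = 3
Tile 2: at (3,1), goal (0,1), distance |3-0|+|1-1| = 3
Tile 8: at (3,2), goal (1,3), distance |3-1|+|2-3| = 3
Tile 1: at (3,3), goal (0,0), distance |3-0|+|3-0| = 6
Sum: 2 + 4 + 3 + 2 + 1 + 1 + 3 + 4 + 3 + 2 + 3 + 3 + 3 + 3 + 6 = 43

Answer: 43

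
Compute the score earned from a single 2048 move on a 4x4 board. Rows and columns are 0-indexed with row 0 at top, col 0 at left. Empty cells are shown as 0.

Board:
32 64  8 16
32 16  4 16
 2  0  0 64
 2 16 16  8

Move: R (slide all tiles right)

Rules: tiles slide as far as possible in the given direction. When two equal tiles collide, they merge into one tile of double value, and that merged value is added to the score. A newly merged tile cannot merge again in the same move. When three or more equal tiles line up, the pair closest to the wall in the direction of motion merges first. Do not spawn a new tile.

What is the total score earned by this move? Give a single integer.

Answer: 32

Derivation:
Slide right:
row 0: [32, 64, 8, 16] -> [32, 64, 8, 16]  score +0 (running 0)
row 1: [32, 16, 4, 16] -> [32, 16, 4, 16]  score +0 (running 0)
row 2: [2, 0, 0, 64] -> [0, 0, 2, 64]  score +0 (running 0)
row 3: [2, 16, 16, 8] -> [0, 2, 32, 8]  score +32 (running 32)
Board after move:
32 64  8 16
32 16  4 16
 0  0  2 64
 0  2 32  8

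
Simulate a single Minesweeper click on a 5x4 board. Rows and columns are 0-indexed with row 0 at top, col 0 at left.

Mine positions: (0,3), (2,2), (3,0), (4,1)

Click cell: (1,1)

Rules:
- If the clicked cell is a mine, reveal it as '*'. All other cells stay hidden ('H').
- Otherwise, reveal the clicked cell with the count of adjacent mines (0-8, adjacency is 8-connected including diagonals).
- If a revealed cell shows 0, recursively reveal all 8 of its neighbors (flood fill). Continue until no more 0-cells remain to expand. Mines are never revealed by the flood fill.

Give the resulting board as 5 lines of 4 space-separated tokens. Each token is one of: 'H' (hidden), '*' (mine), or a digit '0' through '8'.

H H H H
H 1 H H
H H H H
H H H H
H H H H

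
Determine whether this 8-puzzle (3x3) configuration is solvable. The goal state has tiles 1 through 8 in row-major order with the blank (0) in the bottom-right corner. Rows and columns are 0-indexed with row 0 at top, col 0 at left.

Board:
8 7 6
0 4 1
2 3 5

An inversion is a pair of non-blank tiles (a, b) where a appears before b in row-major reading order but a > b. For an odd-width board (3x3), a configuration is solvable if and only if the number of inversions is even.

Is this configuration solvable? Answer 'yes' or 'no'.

Inversions (pairs i<j in row-major order where tile[i] > tile[j] > 0): 21
21 is odd, so the puzzle is not solvable.

Answer: no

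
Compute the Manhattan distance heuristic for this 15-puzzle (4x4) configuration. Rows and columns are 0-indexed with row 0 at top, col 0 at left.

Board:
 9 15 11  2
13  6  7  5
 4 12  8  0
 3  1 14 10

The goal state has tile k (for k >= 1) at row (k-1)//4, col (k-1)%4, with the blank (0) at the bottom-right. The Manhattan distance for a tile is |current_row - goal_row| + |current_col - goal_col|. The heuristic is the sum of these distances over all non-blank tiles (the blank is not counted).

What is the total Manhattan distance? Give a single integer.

Tile 9: (0,0)->(2,0) = 2
Tile 15: (0,1)->(3,2) = 4
Tile 11: (0,2)->(2,2) = 2
Tile 2: (0,3)->(0,1) = 2
Tile 13: (1,0)->(3,0) = 2
Tile 6: (1,1)->(1,1) = 0
Tile 7: (1,2)->(1,2) = 0
Tile 5: (1,3)->(1,0) = 3
Tile 4: (2,0)->(0,3) = 5
Tile 12: (2,1)->(2,3) = 2
Tile 8: (2,2)->(1,3) = 2
Tile 3: (3,0)->(0,2) = 5
Tile 1: (3,1)->(0,0) = 4
Tile 14: (3,2)->(3,1) = 1
Tile 10: (3,3)->(2,1) = 3
Sum: 2 + 4 + 2 + 2 + 2 + 0 + 0 + 3 + 5 + 2 + 2 + 5 + 4 + 1 + 3 = 37

Answer: 37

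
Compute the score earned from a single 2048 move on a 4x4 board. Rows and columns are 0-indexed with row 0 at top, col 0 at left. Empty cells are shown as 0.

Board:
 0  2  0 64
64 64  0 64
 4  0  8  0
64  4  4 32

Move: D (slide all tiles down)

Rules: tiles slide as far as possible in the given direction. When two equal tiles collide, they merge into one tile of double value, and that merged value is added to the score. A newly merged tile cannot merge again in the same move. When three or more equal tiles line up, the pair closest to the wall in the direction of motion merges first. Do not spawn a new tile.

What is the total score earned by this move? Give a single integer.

Answer: 128

Derivation:
Slide down:
col 0: [0, 64, 4, 64] -> [0, 64, 4, 64]  score +0 (running 0)
col 1: [2, 64, 0, 4] -> [0, 2, 64, 4]  score +0 (running 0)
col 2: [0, 0, 8, 4] -> [0, 0, 8, 4]  score +0 (running 0)
col 3: [64, 64, 0, 32] -> [0, 0, 128, 32]  score +128 (running 128)
Board after move:
  0   0   0   0
 64   2   0   0
  4  64   8 128
 64   4   4  32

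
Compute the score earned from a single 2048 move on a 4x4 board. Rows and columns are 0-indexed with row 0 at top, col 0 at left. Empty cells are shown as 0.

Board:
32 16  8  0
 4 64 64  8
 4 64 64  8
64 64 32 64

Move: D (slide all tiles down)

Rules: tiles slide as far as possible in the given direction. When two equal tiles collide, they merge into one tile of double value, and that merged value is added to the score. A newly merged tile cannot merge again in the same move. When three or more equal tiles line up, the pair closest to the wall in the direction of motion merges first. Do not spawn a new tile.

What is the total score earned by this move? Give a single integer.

Answer: 280

Derivation:
Slide down:
col 0: [32, 4, 4, 64] -> [0, 32, 8, 64]  score +8 (running 8)
col 1: [16, 64, 64, 64] -> [0, 16, 64, 128]  score +128 (running 136)
col 2: [8, 64, 64, 32] -> [0, 8, 128, 32]  score +128 (running 264)
col 3: [0, 8, 8, 64] -> [0, 0, 16, 64]  score +16 (running 280)
Board after move:
  0   0   0   0
 32  16   8   0
  8  64 128  16
 64 128  32  64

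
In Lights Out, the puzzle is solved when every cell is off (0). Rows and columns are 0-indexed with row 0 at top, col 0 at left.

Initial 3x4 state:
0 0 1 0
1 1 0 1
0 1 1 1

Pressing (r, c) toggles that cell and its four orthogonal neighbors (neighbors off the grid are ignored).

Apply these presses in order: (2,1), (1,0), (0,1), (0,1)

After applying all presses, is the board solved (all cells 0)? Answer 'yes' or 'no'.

Answer: no

Derivation:
After press 1 at (2,1):
0 0 1 0
1 0 0 1
1 0 0 1

After press 2 at (1,0):
1 0 1 0
0 1 0 1
0 0 0 1

After press 3 at (0,1):
0 1 0 0
0 0 0 1
0 0 0 1

After press 4 at (0,1):
1 0 1 0
0 1 0 1
0 0 0 1

Lights still on: 5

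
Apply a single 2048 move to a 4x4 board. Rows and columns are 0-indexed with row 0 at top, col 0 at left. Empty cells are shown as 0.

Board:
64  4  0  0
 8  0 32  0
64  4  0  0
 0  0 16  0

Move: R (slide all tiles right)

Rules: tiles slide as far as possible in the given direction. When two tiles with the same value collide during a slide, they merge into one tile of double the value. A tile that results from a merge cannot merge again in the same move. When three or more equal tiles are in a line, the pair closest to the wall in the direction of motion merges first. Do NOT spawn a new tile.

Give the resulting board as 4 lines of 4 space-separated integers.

Slide right:
row 0: [64, 4, 0, 0] -> [0, 0, 64, 4]
row 1: [8, 0, 32, 0] -> [0, 0, 8, 32]
row 2: [64, 4, 0, 0] -> [0, 0, 64, 4]
row 3: [0, 0, 16, 0] -> [0, 0, 0, 16]

Answer:  0  0 64  4
 0  0  8 32
 0  0 64  4
 0  0  0 16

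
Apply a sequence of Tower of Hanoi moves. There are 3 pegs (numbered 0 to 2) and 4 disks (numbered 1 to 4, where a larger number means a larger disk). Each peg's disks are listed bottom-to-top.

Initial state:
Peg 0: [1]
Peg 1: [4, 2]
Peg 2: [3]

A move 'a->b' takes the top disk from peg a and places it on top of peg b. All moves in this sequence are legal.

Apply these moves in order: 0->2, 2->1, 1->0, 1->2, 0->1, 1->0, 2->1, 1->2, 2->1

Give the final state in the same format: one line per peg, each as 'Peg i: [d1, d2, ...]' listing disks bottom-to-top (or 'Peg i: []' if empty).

Answer: Peg 0: [1]
Peg 1: [4, 2]
Peg 2: [3]

Derivation:
After move 1 (0->2):
Peg 0: []
Peg 1: [4, 2]
Peg 2: [3, 1]

After move 2 (2->1):
Peg 0: []
Peg 1: [4, 2, 1]
Peg 2: [3]

After move 3 (1->0):
Peg 0: [1]
Peg 1: [4, 2]
Peg 2: [3]

After move 4 (1->2):
Peg 0: [1]
Peg 1: [4]
Peg 2: [3, 2]

After move 5 (0->1):
Peg 0: []
Peg 1: [4, 1]
Peg 2: [3, 2]

After move 6 (1->0):
Peg 0: [1]
Peg 1: [4]
Peg 2: [3, 2]

After move 7 (2->1):
Peg 0: [1]
Peg 1: [4, 2]
Peg 2: [3]

After move 8 (1->2):
Peg 0: [1]
Peg 1: [4]
Peg 2: [3, 2]

After move 9 (2->1):
Peg 0: [1]
Peg 1: [4, 2]
Peg 2: [3]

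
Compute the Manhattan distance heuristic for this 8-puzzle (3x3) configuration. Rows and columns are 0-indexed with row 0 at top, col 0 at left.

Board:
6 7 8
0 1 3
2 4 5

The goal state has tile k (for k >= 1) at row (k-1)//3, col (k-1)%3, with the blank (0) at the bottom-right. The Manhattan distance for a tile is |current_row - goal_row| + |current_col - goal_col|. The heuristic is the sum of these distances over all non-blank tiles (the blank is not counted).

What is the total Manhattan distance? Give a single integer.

Answer: 19

Derivation:
Tile 6: (0,0)->(1,2) = 3
Tile 7: (0,1)->(2,0) = 3
Tile 8: (0,2)->(2,1) = 3
Tile 1: (1,1)->(0,0) = 2
Tile 3: (1,2)->(0,2) = 1
Tile 2: (2,0)->(0,1) = 3
Tile 4: (2,1)->(1,0) = 2
Tile 5: (2,2)->(1,1) = 2
Sum: 3 + 3 + 3 + 2 + 1 + 3 + 2 + 2 = 19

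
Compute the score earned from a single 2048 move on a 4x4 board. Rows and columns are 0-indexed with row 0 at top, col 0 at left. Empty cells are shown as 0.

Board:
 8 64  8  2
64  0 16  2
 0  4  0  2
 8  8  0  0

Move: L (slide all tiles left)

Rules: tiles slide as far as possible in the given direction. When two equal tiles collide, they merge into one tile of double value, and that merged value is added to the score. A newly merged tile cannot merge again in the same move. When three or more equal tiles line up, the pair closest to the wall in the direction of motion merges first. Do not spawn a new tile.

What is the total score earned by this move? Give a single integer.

Answer: 16

Derivation:
Slide left:
row 0: [8, 64, 8, 2] -> [8, 64, 8, 2]  score +0 (running 0)
row 1: [64, 0, 16, 2] -> [64, 16, 2, 0]  score +0 (running 0)
row 2: [0, 4, 0, 2] -> [4, 2, 0, 0]  score +0 (running 0)
row 3: [8, 8, 0, 0] -> [16, 0, 0, 0]  score +16 (running 16)
Board after move:
 8 64  8  2
64 16  2  0
 4  2  0  0
16  0  0  0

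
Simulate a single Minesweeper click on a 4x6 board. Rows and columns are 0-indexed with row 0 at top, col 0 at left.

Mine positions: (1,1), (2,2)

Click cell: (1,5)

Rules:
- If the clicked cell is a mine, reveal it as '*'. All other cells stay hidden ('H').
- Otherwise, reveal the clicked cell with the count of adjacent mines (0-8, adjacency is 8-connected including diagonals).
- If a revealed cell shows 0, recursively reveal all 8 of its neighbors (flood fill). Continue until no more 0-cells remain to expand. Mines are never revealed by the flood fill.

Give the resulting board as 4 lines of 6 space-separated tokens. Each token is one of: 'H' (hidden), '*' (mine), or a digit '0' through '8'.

H H 1 0 0 0
H H 2 1 0 0
H H H 1 0 0
H H H 1 0 0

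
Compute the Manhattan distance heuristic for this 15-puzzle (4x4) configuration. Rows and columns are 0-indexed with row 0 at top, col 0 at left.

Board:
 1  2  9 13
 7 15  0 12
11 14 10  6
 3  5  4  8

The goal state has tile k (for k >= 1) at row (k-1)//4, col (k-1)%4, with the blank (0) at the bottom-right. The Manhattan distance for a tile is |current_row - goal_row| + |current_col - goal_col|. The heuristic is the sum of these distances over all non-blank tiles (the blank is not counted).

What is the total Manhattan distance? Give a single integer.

Tile 1: at (0,0), goal (0,0), distance |0-0|+|0-0| = 0
Tile 2: at (0,1), goal (0,1), distance |0-0|+|1-1| = 0
Tile 9: at (0,2), goal (2,0), distance |0-2|+|2-0| = 4
Tile 13: at (0,3), goal (3,0), distance |0-3|+|3-0| = 6
Tile 7: at (1,0), goal (1,2), distance |1-1|+|0-2| = 2
Tile 15: at (1,1), goal (3,2), distance |1-3|+|1-2| = 3
Tile 12: at (1,3), goal (2,3), distance |1-2|+|3-3| = 1
Tile 11: at (2,0), goal (2,2), distance |2-2|+|0-2| = 2
Tile 14: at (2,1), goal (3,1), distance |2-3|+|1-1| = 1
Tile 10: at (2,2), goal (2,1), distance |2-2|+|2-1| = 1
Tile 6: at (2,3), goal (1,1), distance |2-1|+|3-1| = 3
Tile 3: at (3,0), goal (0,2), distance |3-0|+|0-2| = 5
Tile 5: at (3,1), goal (1,0), distance |3-1|+|1-0| = 3
Tile 4: at (3,2), goal (0,3), distance |3-0|+|2-3| = 4
Tile 8: at (3,3), goal (1,3), distance |3-1|+|3-3| = 2
Sum: 0 + 0 + 4 + 6 + 2 + 3 + 1 + 2 + 1 + 1 + 3 + 5 + 3 + 4 + 2 = 37

Answer: 37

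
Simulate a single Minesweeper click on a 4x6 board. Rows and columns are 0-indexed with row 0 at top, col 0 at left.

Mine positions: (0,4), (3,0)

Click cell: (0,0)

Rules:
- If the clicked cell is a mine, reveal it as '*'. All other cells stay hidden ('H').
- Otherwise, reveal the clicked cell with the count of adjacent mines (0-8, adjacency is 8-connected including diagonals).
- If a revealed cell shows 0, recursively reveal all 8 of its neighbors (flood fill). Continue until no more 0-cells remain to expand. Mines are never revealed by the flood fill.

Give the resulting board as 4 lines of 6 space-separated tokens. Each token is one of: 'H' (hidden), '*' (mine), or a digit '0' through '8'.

0 0 0 1 H H
0 0 0 1 1 1
1 1 0 0 0 0
H 1 0 0 0 0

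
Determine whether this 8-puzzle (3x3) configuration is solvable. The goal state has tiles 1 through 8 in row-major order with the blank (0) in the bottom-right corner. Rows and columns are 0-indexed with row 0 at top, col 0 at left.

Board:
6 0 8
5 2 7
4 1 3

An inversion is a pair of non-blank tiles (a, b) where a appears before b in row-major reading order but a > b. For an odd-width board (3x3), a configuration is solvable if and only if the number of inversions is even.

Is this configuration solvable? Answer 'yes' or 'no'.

Inversions (pairs i<j in row-major order where tile[i] > tile[j] > 0): 21
21 is odd, so the puzzle is not solvable.

Answer: no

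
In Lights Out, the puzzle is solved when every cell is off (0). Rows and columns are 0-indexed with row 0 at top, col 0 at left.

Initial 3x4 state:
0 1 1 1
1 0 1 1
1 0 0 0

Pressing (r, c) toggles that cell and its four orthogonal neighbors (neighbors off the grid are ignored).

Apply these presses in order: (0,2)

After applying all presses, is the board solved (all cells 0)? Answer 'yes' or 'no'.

Answer: no

Derivation:
After press 1 at (0,2):
0 0 0 0
1 0 0 1
1 0 0 0

Lights still on: 3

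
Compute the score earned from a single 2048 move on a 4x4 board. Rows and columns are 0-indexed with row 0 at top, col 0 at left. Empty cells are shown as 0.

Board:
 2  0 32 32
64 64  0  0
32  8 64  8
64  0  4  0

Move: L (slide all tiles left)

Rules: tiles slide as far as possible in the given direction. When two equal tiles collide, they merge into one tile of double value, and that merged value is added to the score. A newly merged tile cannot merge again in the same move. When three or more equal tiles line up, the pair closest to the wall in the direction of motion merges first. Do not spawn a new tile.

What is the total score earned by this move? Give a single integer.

Answer: 192

Derivation:
Slide left:
row 0: [2, 0, 32, 32] -> [2, 64, 0, 0]  score +64 (running 64)
row 1: [64, 64, 0, 0] -> [128, 0, 0, 0]  score +128 (running 192)
row 2: [32, 8, 64, 8] -> [32, 8, 64, 8]  score +0 (running 192)
row 3: [64, 0, 4, 0] -> [64, 4, 0, 0]  score +0 (running 192)
Board after move:
  2  64   0   0
128   0   0   0
 32   8  64   8
 64   4   0   0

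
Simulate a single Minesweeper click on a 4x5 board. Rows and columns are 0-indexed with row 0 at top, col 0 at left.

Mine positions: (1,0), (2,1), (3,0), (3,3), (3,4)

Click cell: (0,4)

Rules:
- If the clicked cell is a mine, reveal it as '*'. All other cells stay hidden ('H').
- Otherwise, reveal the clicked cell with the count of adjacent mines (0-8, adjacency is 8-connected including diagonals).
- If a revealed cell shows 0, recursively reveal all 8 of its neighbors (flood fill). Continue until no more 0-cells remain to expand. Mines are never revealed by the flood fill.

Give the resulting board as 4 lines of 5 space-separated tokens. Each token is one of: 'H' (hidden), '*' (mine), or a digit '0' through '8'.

H 1 0 0 0
H 2 1 0 0
H H 2 2 2
H H H H H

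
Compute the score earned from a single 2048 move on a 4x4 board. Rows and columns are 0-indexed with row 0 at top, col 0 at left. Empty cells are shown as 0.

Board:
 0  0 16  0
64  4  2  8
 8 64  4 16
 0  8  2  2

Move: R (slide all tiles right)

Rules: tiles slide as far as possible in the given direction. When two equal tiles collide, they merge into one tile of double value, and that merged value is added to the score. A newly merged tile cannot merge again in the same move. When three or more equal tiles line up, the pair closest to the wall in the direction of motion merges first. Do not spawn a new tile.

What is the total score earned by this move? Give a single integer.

Answer: 4

Derivation:
Slide right:
row 0: [0, 0, 16, 0] -> [0, 0, 0, 16]  score +0 (running 0)
row 1: [64, 4, 2, 8] -> [64, 4, 2, 8]  score +0 (running 0)
row 2: [8, 64, 4, 16] -> [8, 64, 4, 16]  score +0 (running 0)
row 3: [0, 8, 2, 2] -> [0, 0, 8, 4]  score +4 (running 4)
Board after move:
 0  0  0 16
64  4  2  8
 8 64  4 16
 0  0  8  4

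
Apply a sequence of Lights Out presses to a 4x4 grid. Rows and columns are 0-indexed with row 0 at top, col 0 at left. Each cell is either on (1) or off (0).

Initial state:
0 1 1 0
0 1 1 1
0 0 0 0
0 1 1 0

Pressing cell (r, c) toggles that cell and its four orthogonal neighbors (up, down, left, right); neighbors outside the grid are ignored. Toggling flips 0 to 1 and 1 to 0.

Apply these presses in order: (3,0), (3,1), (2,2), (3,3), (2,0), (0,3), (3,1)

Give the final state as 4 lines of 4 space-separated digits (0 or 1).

After press 1 at (3,0):
0 1 1 0
0 1 1 1
1 0 0 0
1 0 1 0

After press 2 at (3,1):
0 1 1 0
0 1 1 1
1 1 0 0
0 1 0 0

After press 3 at (2,2):
0 1 1 0
0 1 0 1
1 0 1 1
0 1 1 0

After press 4 at (3,3):
0 1 1 0
0 1 0 1
1 0 1 0
0 1 0 1

After press 5 at (2,0):
0 1 1 0
1 1 0 1
0 1 1 0
1 1 0 1

After press 6 at (0,3):
0 1 0 1
1 1 0 0
0 1 1 0
1 1 0 1

After press 7 at (3,1):
0 1 0 1
1 1 0 0
0 0 1 0
0 0 1 1

Answer: 0 1 0 1
1 1 0 0
0 0 1 0
0 0 1 1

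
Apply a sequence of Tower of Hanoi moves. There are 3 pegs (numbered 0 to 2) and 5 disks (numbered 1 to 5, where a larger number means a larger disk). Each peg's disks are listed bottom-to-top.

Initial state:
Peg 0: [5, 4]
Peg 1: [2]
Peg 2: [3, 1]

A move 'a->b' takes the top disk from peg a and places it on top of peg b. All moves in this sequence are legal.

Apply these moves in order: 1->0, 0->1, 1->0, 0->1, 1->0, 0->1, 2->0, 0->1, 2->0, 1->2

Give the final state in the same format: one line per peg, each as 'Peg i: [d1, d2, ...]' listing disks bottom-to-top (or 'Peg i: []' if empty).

Answer: Peg 0: [5, 4, 3]
Peg 1: [2]
Peg 2: [1]

Derivation:
After move 1 (1->0):
Peg 0: [5, 4, 2]
Peg 1: []
Peg 2: [3, 1]

After move 2 (0->1):
Peg 0: [5, 4]
Peg 1: [2]
Peg 2: [3, 1]

After move 3 (1->0):
Peg 0: [5, 4, 2]
Peg 1: []
Peg 2: [3, 1]

After move 4 (0->1):
Peg 0: [5, 4]
Peg 1: [2]
Peg 2: [3, 1]

After move 5 (1->0):
Peg 0: [5, 4, 2]
Peg 1: []
Peg 2: [3, 1]

After move 6 (0->1):
Peg 0: [5, 4]
Peg 1: [2]
Peg 2: [3, 1]

After move 7 (2->0):
Peg 0: [5, 4, 1]
Peg 1: [2]
Peg 2: [3]

After move 8 (0->1):
Peg 0: [5, 4]
Peg 1: [2, 1]
Peg 2: [3]

After move 9 (2->0):
Peg 0: [5, 4, 3]
Peg 1: [2, 1]
Peg 2: []

After move 10 (1->2):
Peg 0: [5, 4, 3]
Peg 1: [2]
Peg 2: [1]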